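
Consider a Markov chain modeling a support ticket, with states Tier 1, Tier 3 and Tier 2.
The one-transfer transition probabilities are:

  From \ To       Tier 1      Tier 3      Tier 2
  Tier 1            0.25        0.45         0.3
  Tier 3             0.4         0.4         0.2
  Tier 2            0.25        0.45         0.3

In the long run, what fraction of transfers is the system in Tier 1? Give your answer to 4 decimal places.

Let the stationary distribution be π with π = πP and π_1 + π_2 + π_3 = 1.
π_1 = 0.25·π_1 + 0.4·π_2 + 0.25·π_3
π_2 = 0.45·π_1 + 0.4·π_2 + 0.45·π_3
Solving with the normalization constraint gives π = (0.3143, 0.4286, 0.2571).
So the stationary probability of Tier 1 is 0.3143.

0.3143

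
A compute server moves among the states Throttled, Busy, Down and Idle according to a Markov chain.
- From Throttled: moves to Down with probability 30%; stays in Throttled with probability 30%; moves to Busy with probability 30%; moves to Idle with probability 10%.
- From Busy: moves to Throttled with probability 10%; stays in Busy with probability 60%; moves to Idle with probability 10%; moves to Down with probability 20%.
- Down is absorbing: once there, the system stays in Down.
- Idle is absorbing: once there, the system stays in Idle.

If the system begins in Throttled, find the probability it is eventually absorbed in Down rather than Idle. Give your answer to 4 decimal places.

0.7200

Let h(s) be the probability of absorption at Down starting from transient state s. Then h(Down) = 1 and h(Idle) = 0. By first-step analysis:
h(Throttled) = 0.3·h(Throttled) + 0.3·h(Busy) + 0.3·1 + 0.1·0
h(Busy) = 0.1·h(Throttled) + 0.6·h(Busy) + 0.2·1 + 0.1·0
Solving: h(Throttled) = 0.7200, h(Busy) = 0.6800.
Starting from Throttled, the probability is 0.7200.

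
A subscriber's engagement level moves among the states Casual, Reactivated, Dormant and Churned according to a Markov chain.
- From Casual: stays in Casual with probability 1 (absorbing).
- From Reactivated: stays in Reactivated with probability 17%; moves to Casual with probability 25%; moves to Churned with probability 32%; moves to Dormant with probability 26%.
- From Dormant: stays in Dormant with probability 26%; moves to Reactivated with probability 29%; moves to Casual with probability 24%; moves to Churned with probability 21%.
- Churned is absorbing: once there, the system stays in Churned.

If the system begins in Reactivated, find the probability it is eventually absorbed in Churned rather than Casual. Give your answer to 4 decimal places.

0.5408

Let h(s) be the probability of absorption at Churned starting from transient state s. Then h(Churned) = 1 and h(Casual) = 0. By first-step analysis:
h(Reactivated) = 0.25·0 + 0.17·h(Reactivated) + 0.26·h(Dormant) + 0.32·1
h(Dormant) = 0.24·0 + 0.29·h(Reactivated) + 0.26·h(Dormant) + 0.21·1
Solving: h(Reactivated) = 0.5408, h(Dormant) = 0.4957.
Starting from Reactivated, the probability is 0.5408.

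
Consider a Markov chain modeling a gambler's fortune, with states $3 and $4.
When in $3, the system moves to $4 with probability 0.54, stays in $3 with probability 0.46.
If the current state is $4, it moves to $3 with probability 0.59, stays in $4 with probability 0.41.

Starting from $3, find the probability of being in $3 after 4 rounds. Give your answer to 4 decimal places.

0.5223

Propagate the distribution vector 4 rounds from $3.
After 0 rounds: (1.0000, 0.0000)
After 1 round: (0.4600, 0.5400)
After 2 rounds: (0.5302, 0.4698)
After 3 rounds: (0.5211, 0.4789)
After 4 rounds: (0.5223, 0.4777)
P(in $3 after 4 rounds) = 0.5223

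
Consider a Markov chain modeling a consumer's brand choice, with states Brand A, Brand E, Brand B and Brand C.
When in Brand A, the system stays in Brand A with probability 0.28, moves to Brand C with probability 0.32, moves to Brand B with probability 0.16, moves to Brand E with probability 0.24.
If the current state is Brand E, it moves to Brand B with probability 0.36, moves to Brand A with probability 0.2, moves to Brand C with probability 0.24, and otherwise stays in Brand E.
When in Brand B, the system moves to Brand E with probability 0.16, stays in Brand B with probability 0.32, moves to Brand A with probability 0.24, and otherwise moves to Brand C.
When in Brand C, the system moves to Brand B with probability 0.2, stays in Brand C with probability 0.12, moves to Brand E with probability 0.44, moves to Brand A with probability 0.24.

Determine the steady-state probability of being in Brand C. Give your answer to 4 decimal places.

0.2408

Let the stationary distribution be π with π = πP and π_1 + π_2 + π_3 + π_4 = 1.
π_1 = 0.28·π_1 + 0.2·π_2 + 0.24·π_3 + 0.24·π_4
π_2 = 0.24·π_1 + 0.2·π_2 + 0.16·π_3 + 0.44·π_4
π_3 = 0.16·π_1 + 0.36·π_2 + 0.32·π_3 + 0.2·π_4
Solving with the normalization constraint gives π = (0.2393, 0.2568, 0.2631, 0.2408).
So the stationary probability of Brand C is 0.2408.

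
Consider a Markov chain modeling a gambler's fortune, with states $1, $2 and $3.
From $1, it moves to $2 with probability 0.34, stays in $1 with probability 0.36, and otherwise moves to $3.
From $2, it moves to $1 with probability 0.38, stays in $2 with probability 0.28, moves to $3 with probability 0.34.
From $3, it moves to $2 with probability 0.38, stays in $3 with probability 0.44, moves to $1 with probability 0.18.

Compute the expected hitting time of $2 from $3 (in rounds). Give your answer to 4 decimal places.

Let t(s) be the expected number of rounds to first reach $2 from state s, with t($2) = 0. Conditioning on the first round:
t($1) = 1 + 0.36·t($1) + 0.3·t($3)
t($3) = 1 + 0.18·t($1) + 0.44·t($3)
Solving: t($1) = 2.8252, t($3) = 2.6938.
Expected rounds from $3 to $2: 2.6938.

2.6938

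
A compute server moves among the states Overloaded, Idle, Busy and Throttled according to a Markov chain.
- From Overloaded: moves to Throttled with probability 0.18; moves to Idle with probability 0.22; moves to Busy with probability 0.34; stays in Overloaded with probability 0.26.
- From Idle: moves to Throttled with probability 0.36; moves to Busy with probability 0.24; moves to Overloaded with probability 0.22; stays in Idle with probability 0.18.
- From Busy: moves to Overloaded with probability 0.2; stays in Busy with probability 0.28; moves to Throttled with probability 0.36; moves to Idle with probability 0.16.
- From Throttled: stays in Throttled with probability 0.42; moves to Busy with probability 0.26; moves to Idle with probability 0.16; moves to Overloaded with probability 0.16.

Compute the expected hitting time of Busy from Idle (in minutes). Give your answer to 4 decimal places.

Let t(s) be the expected number of minutes to first reach Busy from state s, with t(Busy) = 0. Conditioning on the first minute:
t(Overloaded) = 1 + 0.26·t(Overloaded) + 0.22·t(Idle) + 0.18·t(Throttled)
t(Idle) = 1 + 0.22·t(Overloaded) + 0.18·t(Idle) + 0.36·t(Throttled)
t(Throttled) = 1 + 0.16·t(Overloaded) + 0.16·t(Idle) + 0.42·t(Throttled)
Solving: t(Overloaded) = 3.3576, t(Idle) = 3.7364, t(Throttled) = 3.6811.
Expected minutes from Idle to Busy: 3.7364.

3.7364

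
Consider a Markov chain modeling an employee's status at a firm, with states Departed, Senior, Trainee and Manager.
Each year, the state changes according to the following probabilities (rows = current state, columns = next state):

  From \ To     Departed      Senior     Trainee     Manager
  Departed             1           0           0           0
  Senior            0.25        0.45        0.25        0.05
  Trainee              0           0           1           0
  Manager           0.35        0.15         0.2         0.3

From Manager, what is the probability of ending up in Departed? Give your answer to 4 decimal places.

0.6093

Let h(s) be the probability of absorption at Departed starting from transient state s. Then h(Departed) = 1 and h(Trainee) = 0. By first-step analysis:
h(Senior) = 0.25·1 + 0.45·h(Senior) + 0.25·0 + 0.05·h(Manager)
h(Manager) = 0.35·1 + 0.15·h(Senior) + 0.2·0 + 0.3·h(Manager)
Solving: h(Senior) = 0.5099, h(Manager) = 0.6093.
Starting from Manager, the probability is 0.6093.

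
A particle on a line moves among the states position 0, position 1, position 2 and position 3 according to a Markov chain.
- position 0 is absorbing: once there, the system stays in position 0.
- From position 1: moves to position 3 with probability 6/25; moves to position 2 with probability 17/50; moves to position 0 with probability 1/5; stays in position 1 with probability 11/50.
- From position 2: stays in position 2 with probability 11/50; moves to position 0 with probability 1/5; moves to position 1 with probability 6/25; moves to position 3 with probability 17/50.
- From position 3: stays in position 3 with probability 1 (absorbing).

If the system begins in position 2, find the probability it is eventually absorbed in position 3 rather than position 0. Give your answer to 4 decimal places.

Let h(s) be the probability of absorption at position 3 starting from transient state s. Then h(position 3) = 1 and h(position 0) = 0. By first-step analysis:
h(position 1) = 0.2·0 + 0.22·h(position 1) + 0.34·h(position 2) + 0.24·1
h(position 2) = 0.2·0 + 0.24·h(position 1) + 0.22·h(position 2) + 0.34·1
Solving: h(position 1) = 0.5748, h(position 2) = 0.6128.
Starting from position 2, the probability is 0.6128.

0.6128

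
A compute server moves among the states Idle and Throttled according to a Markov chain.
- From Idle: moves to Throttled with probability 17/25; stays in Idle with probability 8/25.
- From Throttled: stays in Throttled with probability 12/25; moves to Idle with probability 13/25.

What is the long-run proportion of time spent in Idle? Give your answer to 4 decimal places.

Let the stationary distribution be π with π = πP and π_1 + π_2 = 1.
π_1 = 0.32·π_1 + 0.52·π_2
Solving with the normalization constraint gives π = (0.4333, 0.5667).
So the stationary probability of Idle is 0.4333.

0.4333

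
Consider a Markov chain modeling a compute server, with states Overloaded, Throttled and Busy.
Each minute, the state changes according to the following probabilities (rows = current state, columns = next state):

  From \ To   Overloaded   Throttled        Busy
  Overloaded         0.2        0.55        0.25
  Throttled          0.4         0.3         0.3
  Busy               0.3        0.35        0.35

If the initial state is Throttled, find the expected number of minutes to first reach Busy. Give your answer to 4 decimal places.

3.5294

Let t(s) be the expected number of minutes to first reach Busy from state s, with t(Busy) = 0. Conditioning on the first minute:
t(Overloaded) = 1 + 0.2·t(Overloaded) + 0.55·t(Throttled)
t(Throttled) = 1 + 0.4·t(Overloaded) + 0.3·t(Throttled)
Solving: t(Overloaded) = 3.6765, t(Throttled) = 3.5294.
Expected minutes from Throttled to Busy: 3.5294.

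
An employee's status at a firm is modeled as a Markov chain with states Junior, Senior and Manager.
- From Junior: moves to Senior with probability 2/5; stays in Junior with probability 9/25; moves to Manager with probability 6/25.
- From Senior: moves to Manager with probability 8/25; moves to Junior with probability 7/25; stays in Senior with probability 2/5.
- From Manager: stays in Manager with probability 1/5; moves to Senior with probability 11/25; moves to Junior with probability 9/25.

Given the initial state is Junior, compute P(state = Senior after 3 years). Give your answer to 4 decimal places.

0.4105

Propagate the distribution vector 3 years from Junior.
After 0 years: (1.0000, 0.0000, 0.0000)
After 1 year: (0.3600, 0.4000, 0.2400)
After 2 years: (0.3280, 0.4096, 0.2624)
After 3 years: (0.3272, 0.4105, 0.2623)
P(in Senior after 3 years) = 0.4105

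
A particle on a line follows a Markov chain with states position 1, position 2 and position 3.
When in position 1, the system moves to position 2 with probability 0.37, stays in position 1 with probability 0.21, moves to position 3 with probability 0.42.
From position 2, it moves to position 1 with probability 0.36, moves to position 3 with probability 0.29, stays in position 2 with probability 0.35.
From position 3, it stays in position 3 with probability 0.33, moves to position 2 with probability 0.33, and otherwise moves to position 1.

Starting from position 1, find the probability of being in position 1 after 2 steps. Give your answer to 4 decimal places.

0.3201

Sum over the intermediate state after 1 step:
P = P(position 1→position 1)·P(position 1→position 1) + P(position 1→position 2)·P(position 2→position 1) + P(position 1→position 3)·P(position 3→position 1)
  = 0.21×0.21 + 0.37×0.36 + 0.42×0.34
  = 0.0441 + 0.1332 + 0.1428 = 0.3201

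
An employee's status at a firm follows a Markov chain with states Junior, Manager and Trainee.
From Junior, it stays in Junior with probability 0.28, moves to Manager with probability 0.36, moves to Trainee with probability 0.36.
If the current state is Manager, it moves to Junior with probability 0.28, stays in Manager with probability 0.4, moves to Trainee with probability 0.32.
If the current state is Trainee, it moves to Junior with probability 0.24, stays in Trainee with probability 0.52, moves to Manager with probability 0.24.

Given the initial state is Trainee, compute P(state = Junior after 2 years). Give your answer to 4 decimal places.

Sum over the intermediate state after 1 year:
P = P(Trainee→Junior)·P(Junior→Junior) + P(Trainee→Manager)·P(Manager→Junior) + P(Trainee→Trainee)·P(Trainee→Junior)
  = 0.24×0.28 + 0.24×0.28 + 0.52×0.24
  = 0.0672 + 0.0672 + 0.1248 = 0.2592

0.2592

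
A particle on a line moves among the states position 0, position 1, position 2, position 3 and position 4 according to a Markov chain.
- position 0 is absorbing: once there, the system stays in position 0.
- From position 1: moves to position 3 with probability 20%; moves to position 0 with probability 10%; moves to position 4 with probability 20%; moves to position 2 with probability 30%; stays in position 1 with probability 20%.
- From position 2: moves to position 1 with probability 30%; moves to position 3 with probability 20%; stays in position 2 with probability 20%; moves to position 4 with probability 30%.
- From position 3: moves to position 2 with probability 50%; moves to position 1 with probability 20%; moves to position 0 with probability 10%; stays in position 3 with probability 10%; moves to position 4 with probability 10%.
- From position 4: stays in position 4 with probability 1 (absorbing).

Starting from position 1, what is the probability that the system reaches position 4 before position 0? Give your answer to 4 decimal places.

Let h(s) be the probability of absorption at position 4 starting from transient state s. Then h(position 4) = 1 and h(position 0) = 0. By first-step analysis:
h(position 1) = 0.1·0 + 0.2·h(position 1) + 0.3·h(position 2) + 0.2·h(position 3) + 0.2·1
h(position 2) = 0.3·h(position 1) + 0.2·h(position 2) + 0.2·h(position 3) + 0.3·1
h(position 3) = 0.1·0 + 0.2·h(position 1) + 0.5·h(position 2) + 0.1·h(position 3) + 0.1·1
Solving: h(position 1) = 0.7537, h(position 2) = 0.8446, h(position 3) = 0.7478.
Starting from position 1, the probability is 0.7537.

0.7537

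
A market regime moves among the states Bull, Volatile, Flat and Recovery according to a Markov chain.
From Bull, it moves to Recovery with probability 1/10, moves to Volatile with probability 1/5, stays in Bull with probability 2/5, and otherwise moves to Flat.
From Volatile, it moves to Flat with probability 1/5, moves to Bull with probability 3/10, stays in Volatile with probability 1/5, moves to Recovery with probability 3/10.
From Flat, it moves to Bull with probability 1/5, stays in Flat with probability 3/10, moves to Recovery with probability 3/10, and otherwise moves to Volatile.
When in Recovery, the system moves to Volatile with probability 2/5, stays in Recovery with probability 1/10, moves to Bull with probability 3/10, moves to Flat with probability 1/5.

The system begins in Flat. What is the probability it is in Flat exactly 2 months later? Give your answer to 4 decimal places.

Propagate the distribution vector 2 months from Flat.
After 0 months: (0.0000, 0.0000, 1.0000, 0.0000)
After 1 month: (0.2000, 0.2000, 0.3000, 0.3000)
After 2 months: (0.2900, 0.2600, 0.2500, 0.2000)
P(in Flat after 2 months) = 0.2500

0.2500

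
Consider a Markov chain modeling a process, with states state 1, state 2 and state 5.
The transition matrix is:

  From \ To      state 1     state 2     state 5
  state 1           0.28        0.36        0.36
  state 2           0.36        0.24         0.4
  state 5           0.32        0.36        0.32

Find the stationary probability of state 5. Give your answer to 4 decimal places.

0.3585

Let the stationary distribution be π with π = πP and π_1 + π_2 + π_3 = 1.
π_1 = 0.28·π_1 + 0.36·π_2 + 0.32·π_3
π_2 = 0.36·π_1 + 0.24·π_2 + 0.36·π_3
Solving with the normalization constraint gives π = (0.3201, 0.3214, 0.3585).
So the stationary probability of state 5 is 0.3585.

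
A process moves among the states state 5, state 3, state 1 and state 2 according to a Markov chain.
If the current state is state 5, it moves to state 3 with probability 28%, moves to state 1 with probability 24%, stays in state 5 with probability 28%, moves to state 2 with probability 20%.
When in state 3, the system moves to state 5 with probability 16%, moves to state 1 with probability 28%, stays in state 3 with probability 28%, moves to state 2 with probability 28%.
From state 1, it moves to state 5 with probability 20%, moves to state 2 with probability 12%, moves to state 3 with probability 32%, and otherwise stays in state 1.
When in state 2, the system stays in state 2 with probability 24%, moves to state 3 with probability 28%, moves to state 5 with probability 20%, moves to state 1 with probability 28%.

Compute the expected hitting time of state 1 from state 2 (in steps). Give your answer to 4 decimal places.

3.6793

Let t(s) be the expected number of steps to first reach state 1 from state s, with t(state 1) = 0. Conditioning on the first step:
t(state 5) = 1 + 0.28·t(state 5) + 0.28·t(state 3) + 0.2·t(state 2)
t(state 3) = 1 + 0.16·t(state 5) + 0.28·t(state 3) + 0.28·t(state 2)
t(state 2) = 1 + 0.2·t(state 5) + 0.28·t(state 3) + 0.24·t(state 2)
Solving: t(state 5) = 3.8393, t(state 3) = 3.6729, t(state 2) = 3.6793.
Expected steps from state 2 to state 1: 3.6793.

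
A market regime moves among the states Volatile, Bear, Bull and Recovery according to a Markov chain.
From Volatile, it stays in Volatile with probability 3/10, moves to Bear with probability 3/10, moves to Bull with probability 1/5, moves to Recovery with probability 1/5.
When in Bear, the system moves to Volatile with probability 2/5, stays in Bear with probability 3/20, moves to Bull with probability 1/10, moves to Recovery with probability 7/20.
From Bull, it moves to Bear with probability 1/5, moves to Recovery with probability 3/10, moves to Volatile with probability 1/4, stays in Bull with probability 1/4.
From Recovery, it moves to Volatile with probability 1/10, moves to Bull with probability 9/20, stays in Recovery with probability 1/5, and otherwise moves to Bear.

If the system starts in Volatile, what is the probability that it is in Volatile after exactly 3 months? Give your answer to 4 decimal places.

0.2580

Propagate the distribution vector 3 months from Volatile.
After 0 months: (1.0000, 0.0000, 0.0000, 0.0000)
After 1 month: (0.3000, 0.3000, 0.2000, 0.2000)
After 2 months: (0.2800, 0.2250, 0.2300, 0.2650)
After 3 months: (0.2580, 0.2300, 0.2553, 0.2568)
P(in Volatile after 3 months) = 0.2580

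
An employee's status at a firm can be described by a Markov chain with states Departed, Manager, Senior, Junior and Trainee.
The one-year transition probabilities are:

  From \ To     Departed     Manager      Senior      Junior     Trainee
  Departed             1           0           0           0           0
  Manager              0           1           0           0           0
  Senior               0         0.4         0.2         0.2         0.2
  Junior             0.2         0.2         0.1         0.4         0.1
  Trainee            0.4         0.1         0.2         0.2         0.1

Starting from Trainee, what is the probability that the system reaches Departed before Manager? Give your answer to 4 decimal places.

Let h(s) be the probability of absorption at Departed starting from transient state s. Then h(Departed) = 1 and h(Manager) = 0. By first-step analysis:
h(Senior) = 0.4·0 + 0.2·h(Senior) + 0.2·h(Junior) + 0.2·h(Trainee)
h(Junior) = 0.2·1 + 0.2·0 + 0.1·h(Senior) + 0.4·h(Junior) + 0.1·h(Trainee)
h(Trainee) = 0.4·1 + 0.1·0 + 0.2·h(Senior) + 0.2·h(Junior) + 0.1·h(Trainee)
Solving: h(Senior) = 0.2732, h(Junior) = 0.4809, h(Trainee) = 0.6120.
Starting from Trainee, the probability is 0.6120.

0.6120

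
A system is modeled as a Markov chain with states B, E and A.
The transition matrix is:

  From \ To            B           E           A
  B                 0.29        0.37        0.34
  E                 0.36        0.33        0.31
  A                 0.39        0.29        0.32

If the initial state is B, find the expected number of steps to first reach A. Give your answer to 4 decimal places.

3.0365

Let t(s) be the expected number of steps to first reach A from state s, with t(A) = 0. Conditioning on the first step:
t(B) = 1 + 0.29·t(B) + 0.37·t(E)
t(E) = 1 + 0.36·t(B) + 0.33·t(E)
Solving: t(B) = 3.0365, t(E) = 3.1241.
Expected steps from B to A: 3.0365.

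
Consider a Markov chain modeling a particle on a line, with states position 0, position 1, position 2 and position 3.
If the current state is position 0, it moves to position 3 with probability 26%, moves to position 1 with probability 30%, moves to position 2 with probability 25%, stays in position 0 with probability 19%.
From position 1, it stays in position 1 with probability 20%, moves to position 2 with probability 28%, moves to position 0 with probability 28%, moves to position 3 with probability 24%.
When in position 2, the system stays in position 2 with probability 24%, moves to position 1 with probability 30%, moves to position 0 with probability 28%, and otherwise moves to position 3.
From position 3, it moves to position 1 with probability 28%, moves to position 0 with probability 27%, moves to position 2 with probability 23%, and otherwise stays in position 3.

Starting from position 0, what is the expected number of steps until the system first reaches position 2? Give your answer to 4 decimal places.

3.9502

Let t(s) be the expected number of steps to first reach position 2 from state s, with t(position 2) = 0. Conditioning on the first step:
t(position 0) = 1 + 0.19·t(position 0) + 0.3·t(position 1) + 0.26·t(position 3)
t(position 1) = 1 + 0.28·t(position 0) + 0.2·t(position 1) + 0.24·t(position 3)
t(position 3) = 1 + 0.27·t(position 0) + 0.28·t(position 1) + 0.22·t(position 3)
Solving: t(position 0) = 3.9502, t(position 1) = 3.8411, t(position 3) = 4.0283.
Expected steps from position 0 to position 2: 3.9502.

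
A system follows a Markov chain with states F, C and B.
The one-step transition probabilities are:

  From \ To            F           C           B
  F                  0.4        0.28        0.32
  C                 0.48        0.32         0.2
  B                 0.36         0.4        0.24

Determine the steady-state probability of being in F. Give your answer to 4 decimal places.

0.4155

Let the stationary distribution be π with π = πP and π_1 + π_2 + π_3 = 1.
π_1 = 0.4·π_1 + 0.48·π_2 + 0.36·π_3
π_2 = 0.28·π_1 + 0.32·π_2 + 0.4·π_3
Solving with the normalization constraint gives π = (0.4155, 0.3242, 0.2603).
So the stationary probability of F is 0.4155.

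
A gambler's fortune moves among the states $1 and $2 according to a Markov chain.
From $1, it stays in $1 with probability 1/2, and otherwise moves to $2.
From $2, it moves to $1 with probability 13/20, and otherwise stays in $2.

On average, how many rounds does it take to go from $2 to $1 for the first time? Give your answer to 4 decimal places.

Let t(s) be the expected number of rounds to first reach $1 from state s, with t($1) = 0. Conditioning on the first round:
t($2) = 1 + 0.35·t($2)
Solving: t($2) = 1.5385.
Expected rounds from $2 to $1: 1.5385.

1.5385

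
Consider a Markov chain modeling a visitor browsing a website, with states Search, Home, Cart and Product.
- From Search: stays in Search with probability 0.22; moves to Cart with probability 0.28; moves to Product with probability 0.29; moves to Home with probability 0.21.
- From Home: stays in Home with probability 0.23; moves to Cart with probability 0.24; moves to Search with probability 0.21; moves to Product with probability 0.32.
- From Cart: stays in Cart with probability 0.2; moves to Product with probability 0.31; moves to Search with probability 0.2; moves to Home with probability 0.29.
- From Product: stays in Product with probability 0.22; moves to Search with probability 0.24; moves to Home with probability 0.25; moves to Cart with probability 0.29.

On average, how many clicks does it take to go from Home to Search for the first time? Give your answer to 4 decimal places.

4.6250

Let t(s) be the expected number of clicks to first reach Search from state s, with t(Search) = 0. Conditioning on the first click:
t(Home) = 1 + 0.23·t(Home) + 0.24·t(Cart) + 0.32·t(Product)
t(Cart) = 1 + 0.29·t(Home) + 0.2·t(Cart) + 0.31·t(Product)
t(Product) = 1 + 0.25·t(Home) + 0.29·t(Cart) + 0.22·t(Product)
Solving: t(Home) = 4.6250, t(Cart) = 4.6707, t(Product) = 4.5010.
Expected clicks from Home to Search: 4.6250.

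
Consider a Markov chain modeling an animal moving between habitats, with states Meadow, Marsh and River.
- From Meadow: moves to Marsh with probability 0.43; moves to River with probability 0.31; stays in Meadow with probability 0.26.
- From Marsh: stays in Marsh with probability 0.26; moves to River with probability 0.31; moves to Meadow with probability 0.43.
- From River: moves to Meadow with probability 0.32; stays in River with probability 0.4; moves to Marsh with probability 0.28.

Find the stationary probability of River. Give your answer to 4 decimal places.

0.3407

Let the stationary distribution be π with π = πP and π_1 + π_2 + π_3 = 1.
π_1 = 0.26·π_1 + 0.43·π_2 + 0.32·π_3
π_2 = 0.43·π_1 + 0.26·π_2 + 0.28·π_3
Solving with the normalization constraint gives π = (0.3355, 0.3238, 0.3407).
So the stationary probability of River is 0.3407.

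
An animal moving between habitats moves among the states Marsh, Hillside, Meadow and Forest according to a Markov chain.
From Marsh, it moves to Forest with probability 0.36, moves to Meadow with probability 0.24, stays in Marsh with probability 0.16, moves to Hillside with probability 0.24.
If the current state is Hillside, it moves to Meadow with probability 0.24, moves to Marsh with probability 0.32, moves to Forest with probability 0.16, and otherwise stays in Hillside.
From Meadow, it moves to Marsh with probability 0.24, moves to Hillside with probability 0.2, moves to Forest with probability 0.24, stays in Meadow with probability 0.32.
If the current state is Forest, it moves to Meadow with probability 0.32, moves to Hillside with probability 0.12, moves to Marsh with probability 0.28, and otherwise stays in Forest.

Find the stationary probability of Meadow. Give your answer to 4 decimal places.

Let the stationary distribution be π with π = πP and π_1 + π_2 + π_3 + π_4 = 1.
π_1 = 0.16·π_1 + 0.32·π_2 + 0.24·π_3 + 0.28·π_4
π_2 = 0.24·π_1 + 0.28·π_2 + 0.2·π_3 + 0.12·π_4
π_3 = 0.24·π_1 + 0.24·π_2 + 0.32·π_3 + 0.32·π_4
Solving with the normalization constraint gives π = (0.2472, 0.2052, 0.2838, 0.2638).
So the stationary probability of Meadow is 0.2838.

0.2838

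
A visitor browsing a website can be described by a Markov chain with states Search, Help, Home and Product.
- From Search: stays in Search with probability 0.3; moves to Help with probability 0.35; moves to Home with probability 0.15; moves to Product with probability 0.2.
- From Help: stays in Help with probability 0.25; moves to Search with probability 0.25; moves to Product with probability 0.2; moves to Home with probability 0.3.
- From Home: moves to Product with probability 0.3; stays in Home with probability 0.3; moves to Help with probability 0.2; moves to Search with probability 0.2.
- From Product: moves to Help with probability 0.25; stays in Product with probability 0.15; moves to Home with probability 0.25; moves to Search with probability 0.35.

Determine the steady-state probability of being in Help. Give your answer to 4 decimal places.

0.2648

Let the stationary distribution be π with π = πP and π_1 + π_2 + π_3 + π_4 = 1.
π_1 = 0.3·π_1 + 0.25·π_2 + 0.2·π_3 + 0.35·π_4
π_2 = 0.35·π_1 + 0.25·π_2 + 0.2·π_3 + 0.25·π_4
π_3 = 0.15·π_1 + 0.3·π_2 + 0.3·π_3 + 0.25·π_4
Solving with the normalization constraint gives π = (0.2726, 0.2648, 0.2484, 0.2141).
So the stationary probability of Help is 0.2648.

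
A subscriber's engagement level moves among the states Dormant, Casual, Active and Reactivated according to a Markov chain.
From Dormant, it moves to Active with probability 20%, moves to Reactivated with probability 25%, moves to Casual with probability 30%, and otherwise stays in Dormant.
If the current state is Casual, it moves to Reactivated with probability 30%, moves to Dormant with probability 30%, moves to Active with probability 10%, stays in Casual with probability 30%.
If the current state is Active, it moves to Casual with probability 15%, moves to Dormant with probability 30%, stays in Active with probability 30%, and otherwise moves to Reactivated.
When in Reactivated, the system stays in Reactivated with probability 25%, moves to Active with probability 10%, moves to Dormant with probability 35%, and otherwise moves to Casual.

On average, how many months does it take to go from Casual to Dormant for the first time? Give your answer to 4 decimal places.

Let t(s) be the expected number of months to first reach Dormant from state s, with t(Dormant) = 0. Conditioning on the first month:
t(Casual) = 1 + 0.3·t(Casual) + 0.1·t(Active) + 0.3·t(Reactivated)
t(Active) = 1 + 0.15·t(Casual) + 0.3·t(Active) + 0.25·t(Reactivated)
t(Reactivated) = 1 + 0.3·t(Casual) + 0.1·t(Active) + 0.25·t(Reactivated)
Solving: t(Casual) = 3.1848, t(Active) = 3.1943, t(Reactivated) = 3.0332.
Expected months from Casual to Dormant: 3.1848.

3.1848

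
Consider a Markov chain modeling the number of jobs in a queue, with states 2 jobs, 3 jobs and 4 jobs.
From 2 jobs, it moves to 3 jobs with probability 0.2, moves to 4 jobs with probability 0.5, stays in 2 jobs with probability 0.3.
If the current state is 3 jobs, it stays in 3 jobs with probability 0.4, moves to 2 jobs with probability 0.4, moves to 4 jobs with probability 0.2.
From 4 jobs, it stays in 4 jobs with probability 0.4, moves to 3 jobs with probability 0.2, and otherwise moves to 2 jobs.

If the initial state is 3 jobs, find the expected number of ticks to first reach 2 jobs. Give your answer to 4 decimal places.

Let t(s) be the expected number of ticks to first reach 2 jobs from state s, with t(2 jobs) = 0. Conditioning on the first tick:
t(3 jobs) = 1 + 0.4·t(3 jobs) + 0.2·t(4 jobs)
t(4 jobs) = 1 + 0.2·t(3 jobs) + 0.4·t(4 jobs)
Solving: t(3 jobs) = 2.5000, t(4 jobs) = 2.5000.
Expected ticks from 3 jobs to 2 jobs: 2.5000.

2.5000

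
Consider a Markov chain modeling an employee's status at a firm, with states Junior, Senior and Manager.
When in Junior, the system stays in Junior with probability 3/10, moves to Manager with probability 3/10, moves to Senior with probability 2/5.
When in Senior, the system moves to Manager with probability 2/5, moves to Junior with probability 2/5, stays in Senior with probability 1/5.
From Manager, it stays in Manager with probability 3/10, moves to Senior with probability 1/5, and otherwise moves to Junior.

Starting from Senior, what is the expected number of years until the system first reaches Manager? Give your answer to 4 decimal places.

Let t(s) be the expected number of years to first reach Manager from state s, with t(Manager) = 0. Conditioning on the first year:
t(Junior) = 1 + 0.3·t(Junior) + 0.4·t(Senior)
t(Senior) = 1 + 0.4·t(Junior) + 0.2·t(Senior)
Solving: t(Junior) = 3.0000, t(Senior) = 2.7500.
Expected years from Senior to Manager: 2.7500.

2.7500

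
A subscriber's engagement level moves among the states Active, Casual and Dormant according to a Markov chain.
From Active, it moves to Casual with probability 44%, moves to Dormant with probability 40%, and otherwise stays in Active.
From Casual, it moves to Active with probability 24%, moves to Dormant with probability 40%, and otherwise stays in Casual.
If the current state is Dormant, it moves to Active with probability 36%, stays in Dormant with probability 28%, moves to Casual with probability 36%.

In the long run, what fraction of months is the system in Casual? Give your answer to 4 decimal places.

0.3810

Let the stationary distribution be π with π = πP and π_1 + π_2 + π_3 = 1.
π_1 = 0.16·π_1 + 0.24·π_2 + 0.36·π_3
π_2 = 0.44·π_1 + 0.36·π_2 + 0.36·π_3
Solving with the normalization constraint gives π = (0.2619, 0.3810, 0.3571).
So the stationary probability of Casual is 0.3810.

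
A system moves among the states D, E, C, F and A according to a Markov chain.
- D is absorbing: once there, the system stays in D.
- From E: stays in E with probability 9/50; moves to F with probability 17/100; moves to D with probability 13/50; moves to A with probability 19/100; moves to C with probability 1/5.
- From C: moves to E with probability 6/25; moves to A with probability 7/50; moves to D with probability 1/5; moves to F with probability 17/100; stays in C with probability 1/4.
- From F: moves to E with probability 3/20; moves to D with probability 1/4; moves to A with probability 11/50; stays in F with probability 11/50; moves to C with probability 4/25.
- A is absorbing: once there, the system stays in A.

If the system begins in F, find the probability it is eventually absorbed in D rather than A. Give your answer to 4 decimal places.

0.5478

Let h(s) be the probability of absorption at D starting from transient state s. Then h(D) = 1 and h(A) = 0. By first-step analysis:
h(E) = 0.26·1 + 0.18·h(E) + 0.2·h(C) + 0.17·h(F) + 0.19·0
h(C) = 0.2·1 + 0.24·h(E) + 0.25·h(C) + 0.17·h(F) + 0.14·0
h(F) = 0.25·1 + 0.15·h(E) + 0.16·h(C) + 0.22·h(F) + 0.22·0
Solving: h(E) = 0.5705, h(C) = 0.5734, h(F) = 0.5478.
Starting from F, the probability is 0.5478.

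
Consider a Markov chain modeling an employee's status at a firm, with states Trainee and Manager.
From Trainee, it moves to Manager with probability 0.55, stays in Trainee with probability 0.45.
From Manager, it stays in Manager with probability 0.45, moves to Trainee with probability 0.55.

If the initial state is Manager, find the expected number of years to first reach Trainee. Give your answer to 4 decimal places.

1.8182

Let t(s) be the expected number of years to first reach Trainee from state s, with t(Trainee) = 0. Conditioning on the first year:
t(Manager) = 1 + 0.45·t(Manager)
Solving: t(Manager) = 1.8182.
Expected years from Manager to Trainee: 1.8182.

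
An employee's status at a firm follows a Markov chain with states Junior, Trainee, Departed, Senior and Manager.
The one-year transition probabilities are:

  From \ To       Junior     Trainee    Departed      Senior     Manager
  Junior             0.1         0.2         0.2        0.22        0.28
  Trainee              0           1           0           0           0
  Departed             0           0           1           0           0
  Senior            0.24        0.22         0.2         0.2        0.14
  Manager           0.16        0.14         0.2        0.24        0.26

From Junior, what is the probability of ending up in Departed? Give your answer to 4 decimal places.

Let h(s) be the probability of absorption at Departed starting from transient state s. Then h(Departed) = 1 and h(Trainee) = 0. By first-step analysis:
h(Junior) = 0.1·h(Junior) + 0.2·0 + 0.2·1 + 0.22·h(Senior) + 0.28·h(Manager)
h(Senior) = 0.24·h(Junior) + 0.22·0 + 0.2·1 + 0.2·h(Senior) + 0.14·h(Manager)
h(Manager) = 0.16·h(Junior) + 0.14·0 + 0.2·1 + 0.24·h(Senior) + 0.26·h(Manager)
Solving: h(Junior) = 0.5131, h(Senior) = 0.4990, h(Manager) = 0.5431.
Starting from Junior, the probability is 0.5131.

0.5131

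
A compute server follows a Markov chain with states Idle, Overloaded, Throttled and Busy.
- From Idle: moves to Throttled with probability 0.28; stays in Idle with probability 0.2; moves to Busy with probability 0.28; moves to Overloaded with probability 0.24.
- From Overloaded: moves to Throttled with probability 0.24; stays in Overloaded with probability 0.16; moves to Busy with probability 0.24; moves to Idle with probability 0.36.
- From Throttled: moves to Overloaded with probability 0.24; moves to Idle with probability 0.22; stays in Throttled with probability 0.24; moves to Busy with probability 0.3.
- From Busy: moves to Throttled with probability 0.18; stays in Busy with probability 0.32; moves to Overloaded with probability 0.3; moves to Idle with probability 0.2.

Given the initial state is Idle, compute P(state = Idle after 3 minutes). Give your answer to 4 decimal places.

0.2426

Propagate the distribution vector 3 minutes from Idle.
After 0 minutes: (1.0000, 0.0000, 0.0000, 0.0000)
After 1 minute: (0.2000, 0.2400, 0.2800, 0.2800)
After 2 minutes: (0.2440, 0.2376, 0.2312, 0.2872)
After 3 minutes: (0.2426, 0.2382, 0.2325, 0.2866)
P(in Idle after 3 minutes) = 0.2426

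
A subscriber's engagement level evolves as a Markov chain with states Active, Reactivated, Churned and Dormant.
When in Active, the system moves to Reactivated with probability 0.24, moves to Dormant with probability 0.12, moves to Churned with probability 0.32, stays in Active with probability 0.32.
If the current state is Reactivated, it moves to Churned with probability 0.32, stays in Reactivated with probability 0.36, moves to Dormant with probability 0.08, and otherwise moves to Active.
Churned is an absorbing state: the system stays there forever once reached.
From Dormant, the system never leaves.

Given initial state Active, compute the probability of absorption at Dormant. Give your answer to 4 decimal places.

Let h(s) be the probability of absorption at Dormant starting from transient state s. Then h(Dormant) = 1 and h(Churned) = 0. By first-step analysis:
h(Active) = 0.32·h(Active) + 0.24·h(Reactivated) + 0.32·0 + 0.12·1
h(Reactivated) = 0.24·h(Active) + 0.36·h(Reactivated) + 0.32·0 + 0.08·1
Solving: h(Active) = 0.2542, h(Reactivated) = 0.2203.
Starting from Active, the probability is 0.2542.

0.2542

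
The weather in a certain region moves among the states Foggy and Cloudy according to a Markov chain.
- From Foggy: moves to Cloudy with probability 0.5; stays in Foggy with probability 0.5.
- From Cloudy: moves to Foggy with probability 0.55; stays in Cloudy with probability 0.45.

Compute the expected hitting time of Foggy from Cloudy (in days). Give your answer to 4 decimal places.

Let t(s) be the expected number of days to first reach Foggy from state s, with t(Foggy) = 0. Conditioning on the first day:
t(Cloudy) = 1 + 0.45·t(Cloudy)
Solving: t(Cloudy) = 1.8182.
Expected days from Cloudy to Foggy: 1.8182.

1.8182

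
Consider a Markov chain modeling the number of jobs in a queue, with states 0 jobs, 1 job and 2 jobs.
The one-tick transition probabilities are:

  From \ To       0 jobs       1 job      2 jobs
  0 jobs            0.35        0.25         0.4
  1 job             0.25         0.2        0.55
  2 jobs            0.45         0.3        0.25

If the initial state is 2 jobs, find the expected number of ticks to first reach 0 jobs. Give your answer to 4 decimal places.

2.5287

Let t(s) be the expected number of ticks to first reach 0 jobs from state s, with t(0 jobs) = 0. Conditioning on the first tick:
t(1 job) = 1 + 0.2·t(1 job) + 0.55·t(2 jobs)
t(2 jobs) = 1 + 0.3·t(1 job) + 0.25·t(2 jobs)
Solving: t(1 job) = 2.9885, t(2 jobs) = 2.5287.
Expected ticks from 2 jobs to 0 jobs: 2.5287.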